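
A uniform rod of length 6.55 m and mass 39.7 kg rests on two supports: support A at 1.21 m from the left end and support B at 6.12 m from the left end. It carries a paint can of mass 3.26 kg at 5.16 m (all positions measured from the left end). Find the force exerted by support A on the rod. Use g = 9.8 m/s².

About support B:
Beam weight: 39.7 × 9.8 = 389.1 N down at 3.275 m → arm 2.845 m, τ = 389.1 × 2.845 = 1107 N·m counterclockwise.
Paint can: 3.26 × 9.8 = 31.95 N down at 5.16 m → arm 0.96 m, τ = 31.95 × 0.96 = 30.67 N·m counterclockwise.
Net load moment about support B = 1138 N·m counterclockwise.
Reaction R at support A is upward at 1.21 m, arm 4.91 m → moment R × 4.91 clockwise.
For rotational equilibrium, R × 4.91 = 1138, so R = 232 N.

R_A ≈ 232 N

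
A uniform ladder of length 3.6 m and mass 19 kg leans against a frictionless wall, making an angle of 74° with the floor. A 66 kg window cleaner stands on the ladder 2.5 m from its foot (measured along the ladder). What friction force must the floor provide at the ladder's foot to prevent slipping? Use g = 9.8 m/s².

f ≈ 155 N

Choose the foot of the ladder as the axis so the floor normal and friction both act there and drop out.
Ladder weight 19×9.8 = 186.2 N acts at 1.8 m along the ladder; its horizontal arm is 1.8·cos74° = 0.4961 m → τ = 92.37 N·m clockwise.
Window cleaner: 66×9.8 = 646.8 N at 2.5 m → arm 0.6891 m → τ = 445.7 N·m clockwise.
Wall normal N acts horizontally at the top; its moment arm is the height L sinθ = 3.6·sin74° = 3.461 m, counterclockwise.
Στ = 0 ⇒ N × 3.461 = 538.1 ⇒ N = 155 N.
ΣFx = 0: friction at the foot balances the wall's push, so f = N_wall = 155 N.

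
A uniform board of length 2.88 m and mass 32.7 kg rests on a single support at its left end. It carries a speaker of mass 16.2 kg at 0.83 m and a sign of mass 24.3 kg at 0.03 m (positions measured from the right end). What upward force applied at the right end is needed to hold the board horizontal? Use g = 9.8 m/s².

F ≈ 509 N

About the left end:
Beam weight: 32.7 × 9.8 = 320.5 N down at 1.44 m → arm 1.44 m, τ = 320.5 × 1.44 = 461.5 N·m clockwise.
Speaker: 16.2 × 9.8 = 158.8 N down at 0.83 m → arm 2.05 m, τ = 158.8 × 2.05 = 325.5 N·m clockwise.
Sign: 24.3 × 9.8 = 238.1 N down at 0.03 m → arm 2.85 m, τ = 238.1 × 2.85 = 678.6 N·m clockwise.
Net moment of the loads = 1466 N·m clockwise.
The upward force F acts at the right end, arm 2.88 m, giving F × 2.88 counterclockwise.
For rotational equilibrium, F × 2.88 = 1466, so F = 1466 / 2.88 = 509 N.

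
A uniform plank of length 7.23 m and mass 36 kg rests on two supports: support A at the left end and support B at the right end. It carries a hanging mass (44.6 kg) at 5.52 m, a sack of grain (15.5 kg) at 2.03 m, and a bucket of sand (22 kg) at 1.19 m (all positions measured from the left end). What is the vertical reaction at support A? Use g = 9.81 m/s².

R_A ≈ 570 N

Choose support B as the axis so its reaction then has zero moment arm.
Beam weight: 36 × 9.81 = 353.2 N down at 3.615 m → arm 3.615 m, τ = 353.2 × 3.615 = 1277 N·m counterclockwise.
Hanging mass: 44.6 × 9.81 = 437.5 N down at 5.52 m → arm 1.71 m, τ = 437.5 × 1.71 = 748.1 N·m counterclockwise.
Sack of grain: 15.5 × 9.81 = 152.1 N down at 2.03 m → arm 5.2 m, τ = 152.1 × 5.2 = 790.9 N·m counterclockwise.
Bucket of sand: 22 × 9.81 = 215.8 N down at 1.19 m → arm 6.04 m, τ = 215.8 × 6.04 = 1303 N·m counterclockwise.
Net load moment about support B = 4119 N·m counterclockwise.
Reaction R at support A is upward at 0 m, arm 7.23 m → moment R × 7.23 clockwise.
Setting net torque to zero: R × 7.23 = 4119 → R = 570 N.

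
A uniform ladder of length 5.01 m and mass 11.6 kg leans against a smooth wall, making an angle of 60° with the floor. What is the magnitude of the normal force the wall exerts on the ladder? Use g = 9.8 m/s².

N_wall ≈ 32.8 N

About the foot of the ladder:
Ladder weight 11.6×9.8 = 113.7 N acts at 2.505 m along the ladder; its horizontal arm is 2.505·cos60° = 1.253 m → τ = 142.5 N·m clockwise.
Wall normal N acts horizontally at the top; its moment arm is the height L sinθ = 5.01·sin60° = 4.339 m, counterclockwise.
Setting net torque to zero: N × 4.339 = 142.5 → N = 32.8 N.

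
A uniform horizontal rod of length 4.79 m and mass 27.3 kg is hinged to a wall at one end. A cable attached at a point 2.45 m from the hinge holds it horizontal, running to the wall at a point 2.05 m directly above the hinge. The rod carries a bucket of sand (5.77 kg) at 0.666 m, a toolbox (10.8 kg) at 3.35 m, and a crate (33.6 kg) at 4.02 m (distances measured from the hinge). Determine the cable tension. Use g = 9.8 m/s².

T ≈ 1500 N

Sum moments about the hinge (the unknown hinge reaction has zero arm there).
Beam weight: 27.3 × 9.8 = 267.5 N down at 2.395 m → arm 2.395 m, τ = 267.5 × 2.395 = 640.7 N·m clockwise.
Bucket of sand: 5.77 × 9.8 = 56.55 N down at 0.666 m → arm 0.666 m, τ = 56.55 × 0.666 = 37.66 N·m clockwise.
Toolbox: 10.8 × 9.8 = 105.8 N down at 3.35 m → arm 3.35 m, τ = 105.8 × 3.35 = 354.4 N·m clockwise.
Crate: 33.6 × 9.8 = 329.3 N down at 4.02 m → arm 4.02 m, τ = 329.3 × 4.02 = 1324 N·m clockwise.
Total clockwise load moment = 2357 N·m.
The cable tension T acts at 2.45 m; only its component perpendicular to the rod, T sinθ, produces torque. sinθ = h/√(h²+d²) = 2.05/√(2.05²+2.45²) = 0.6417.
For rotational equilibrium, T × 2.45 × 0.6417 = 2357, so T = 2357 / 1.572 = 1500 N.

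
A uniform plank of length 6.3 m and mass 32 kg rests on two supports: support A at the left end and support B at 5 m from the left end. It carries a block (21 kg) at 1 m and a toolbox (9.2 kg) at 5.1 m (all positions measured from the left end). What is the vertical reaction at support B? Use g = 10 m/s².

R_B ≈ 337 N

Sum moments about support A (its reaction then has zero moment arm).
Beam weight: 32 × 10 = 320 N down at 3.15 m → arm 3.15 m, τ = 320 × 3.15 = 1008 N·m clockwise.
Block: 21 × 10 = 210 N down at 1 m → arm 1 m, τ = 210 × 1 = 210 N·m clockwise.
Toolbox: 9.2 × 10 = 92 N down at 5.1 m → arm 5.1 m, τ = 92 × 5.1 = 469.2 N·m clockwise.
Net load moment about support A = 1687 N·m clockwise.
Reaction R at support B is upward at 5 m, arm 5 m → moment R × 5 counterclockwise.
Setting net torque to zero: R × 5 = 1687 → R = 337 N.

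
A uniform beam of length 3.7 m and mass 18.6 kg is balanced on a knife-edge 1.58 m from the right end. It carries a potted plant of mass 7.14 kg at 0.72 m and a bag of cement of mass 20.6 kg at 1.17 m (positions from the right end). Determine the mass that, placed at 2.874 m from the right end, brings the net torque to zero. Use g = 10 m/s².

About the knife-edge (at 1.58 m from the right end):
Beam weight: 18.6 × 10 = 186 N down at 1.85 m → arm 0.27 m, τ = 186 × 0.27 = 50.22 N·m counterclockwise.
Potted plant: 7.14 × 10 = 71.4 N down at 0.72 m → arm 0.86 m, τ = 71.4 × 0.86 = 61.4 N·m clockwise.
Bag of cement: 20.6 × 10 = 206 N down at 1.17 m → arm 0.41 m, τ = 206 × 0.41 = 84.46 N·m clockwise.
Net moment of known loads = 95.64 N·m clockwise.
An unknown mass m at 2.874 m has arm 1.294 m; its moment is m·g·1.294 counterclockwise.
Setting net torque to zero: m × 10 × 1.294 = 95.64 → m = 95.64 / (10 × 1.294) = 7.39 kg.

m ≈ 7.39 kg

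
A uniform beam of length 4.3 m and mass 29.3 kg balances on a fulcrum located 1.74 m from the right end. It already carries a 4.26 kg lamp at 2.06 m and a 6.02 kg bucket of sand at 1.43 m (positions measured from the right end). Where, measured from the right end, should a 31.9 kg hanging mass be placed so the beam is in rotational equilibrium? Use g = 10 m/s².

Sum moments about the fulcrum (at 1.74 m from the right end) (the support reaction has zero arm there).
Beam weight: 29.3 × 10 = 293 N down at 2.15 m → arm 0.41 m, τ = 293 × 0.41 = 120.1 N·m counterclockwise.
Lamp: 4.26 × 10 = 42.6 N down at 2.06 m → arm 0.32 m, τ = 42.6 × 0.32 = 13.63 N·m counterclockwise.
Bucket of sand: 6.02 × 10 = 60.2 N down at 1.43 m → arm 0.31 m, τ = 60.2 × 0.31 = 18.66 N·m clockwise.
Net moment of existing loads = 115.1 N·m counterclockwise.
The hanging mass weighs 31.9 × 10 = 319 N and must supply an equal clockwise moment, so its lever arm about the fulcrum is 115.1 / 319 = 0.361 m.
That puts it at 1.74 − 0.361 = 1.38 m from the right end.

x ≈ 1.38 m from the right end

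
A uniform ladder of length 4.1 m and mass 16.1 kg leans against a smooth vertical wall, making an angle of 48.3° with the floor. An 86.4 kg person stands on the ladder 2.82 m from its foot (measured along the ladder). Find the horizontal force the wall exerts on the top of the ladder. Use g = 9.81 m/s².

N_wall ≈ 590 N

Choose the foot of the ladder as the axis so the floor normal and friction both act there and drop out.
Ladder weight 16.1×9.81 = 157.9 N acts at 2.05 m along the ladder; its horizontal arm is 2.05·cos48.3° = 1.364 m → τ = 215.4 N·m clockwise.
Person: 86.4×9.81 = 847.6 N at 2.82 m → arm 1.876 m → τ = 1590 N·m clockwise.
Wall normal N acts horizontally at the top; its moment arm is the height L sinθ = 4.1·sin48.3° = 3.061 m, counterclockwise.
Στ = 0 ⇒ N × 3.061 = 1805 ⇒ N = 590 N.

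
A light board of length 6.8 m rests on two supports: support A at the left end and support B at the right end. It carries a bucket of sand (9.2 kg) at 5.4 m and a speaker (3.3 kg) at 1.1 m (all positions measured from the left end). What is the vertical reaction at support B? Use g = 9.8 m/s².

R_B ≈ 76.8 N

Take moments about support A.
Bucket of sand: 9.2 × 9.8 = 90.16 N down at 5.4 m → arm 5.4 m, τ = 90.16 × 5.4 = 486.9 N·m clockwise.
Speaker: 3.3 × 9.8 = 32.34 N down at 1.1 m → arm 1.1 m, τ = 32.34 × 1.1 = 35.57 N·m clockwise.
Net load moment about support A = 522.5 N·m clockwise.
Reaction R at support B is upward at 6.8 m, arm 6.8 m → moment R × 6.8 counterclockwise.
For rotational equilibrium, R × 6.8 = 522.5, so R = 76.8 N.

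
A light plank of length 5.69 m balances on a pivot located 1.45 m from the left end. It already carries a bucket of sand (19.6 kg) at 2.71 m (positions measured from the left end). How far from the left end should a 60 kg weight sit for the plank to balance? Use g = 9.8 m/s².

Choose the pivot (at 1.45 m from the left end) as the axis so the support reaction has zero arm there.
Bucket of sand: 19.6 × 9.8 = 192.1 N down at 2.71 m → arm 1.26 m, τ = 192.1 × 1.26 = 242 N·m clockwise.
Net moment of existing loads = 242 N·m clockwise.
The weight weighs 60 × 9.8 = 588 N and must supply an equal counterclockwise moment, so its lever arm about the pivot is 242 / 588 = 0.412 m.
That puts it at 1.45 − 0.412 = 1.04 m from the left end.

x ≈ 1.04 m from the left end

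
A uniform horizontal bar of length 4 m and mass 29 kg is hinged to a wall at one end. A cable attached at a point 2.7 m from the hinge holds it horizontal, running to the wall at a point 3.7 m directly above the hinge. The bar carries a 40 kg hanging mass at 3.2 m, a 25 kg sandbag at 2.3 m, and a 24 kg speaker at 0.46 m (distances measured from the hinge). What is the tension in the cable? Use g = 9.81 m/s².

T ≈ 1140 N

Sum moments about the hinge (the unknown hinge reaction has zero arm there).
Beam weight: 29 × 9.81 = 284.5 N down at 2 m → arm 2 m, τ = 284.5 × 2 = 569 N·m clockwise.
Hanging mass: 40 × 9.81 = 392.4 N down at 3.2 m → arm 3.2 m, τ = 392.4 × 3.2 = 1256 N·m clockwise.
Sandbag: 25 × 9.81 = 245.2 N down at 2.3 m → arm 2.3 m, τ = 245.2 × 2.3 = 564 N·m clockwise.
Speaker: 24 × 9.81 = 235.4 N down at 0.46 m → arm 0.46 m, τ = 235.4 × 0.46 = 108.3 N·m clockwise.
Total clockwise load moment = 2497 N·m.
The cable tension T acts at 2.7 m; only its component perpendicular to the bar, T sinθ, produces torque. sinθ = h/√(h²+d²) = 3.7/√(3.7²+2.7²) = 0.8078.
Setting net torque to zero: T × 2.7 × 0.8078 = 2497 → T = 2497 / 2.181 = 1140 N.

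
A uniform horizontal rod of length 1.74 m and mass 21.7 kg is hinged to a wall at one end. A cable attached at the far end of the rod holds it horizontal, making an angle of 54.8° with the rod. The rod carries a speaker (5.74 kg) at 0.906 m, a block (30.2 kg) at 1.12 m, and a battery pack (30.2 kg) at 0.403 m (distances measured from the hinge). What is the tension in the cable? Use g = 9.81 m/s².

Take moments about the hinge.
Beam weight: 21.7 × 9.81 = 212.9 N down at 0.87 m → arm 0.87 m, τ = 212.9 × 0.87 = 185.2 N·m clockwise.
Speaker: 5.74 × 9.81 = 56.31 N down at 0.906 m → arm 0.906 m, τ = 56.31 × 0.906 = 51.02 N·m clockwise.
Block: 30.2 × 9.81 = 296.3 N down at 1.12 m → arm 1.12 m, τ = 296.3 × 1.12 = 331.9 N·m clockwise.
Battery pack: 30.2 × 9.81 = 296.3 N down at 0.403 m → arm 0.403 m, τ = 296.3 × 0.403 = 119.4 N·m clockwise.
Total clockwise load moment = 687.5 N·m.
The cable tension T acts at 1.74 m; only its component perpendicular to the rod, T sinθ, produces torque. sin 54.8° = 0.8171.
Στ = 0 ⇒ T × 1.74 × 0.8171 = 687.5 ⇒ T = 687.5 / 1.422 = 483 N.

T ≈ 483 N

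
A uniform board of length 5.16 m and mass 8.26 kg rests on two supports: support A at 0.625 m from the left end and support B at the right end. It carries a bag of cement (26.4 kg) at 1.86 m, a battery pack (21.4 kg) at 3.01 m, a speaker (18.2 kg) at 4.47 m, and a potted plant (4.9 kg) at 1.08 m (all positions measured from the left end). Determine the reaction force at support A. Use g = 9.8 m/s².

Sum moments about support B (its reaction then has zero moment arm).
Beam weight: 8.26 × 9.8 = 80.95 N down at 2.58 m → arm 2.58 m, τ = 80.95 × 2.58 = 208.9 N·m counterclockwise.
Bag of cement: 26.4 × 9.8 = 258.7 N down at 1.86 m → arm 3.3 m, τ = 258.7 × 3.3 = 853.7 N·m counterclockwise.
Battery pack: 21.4 × 9.8 = 209.7 N down at 3.01 m → arm 2.15 m, τ = 209.7 × 2.15 = 450.9 N·m counterclockwise.
Speaker: 18.2 × 9.8 = 178.4 N down at 4.47 m → arm 0.69 m, τ = 178.4 × 0.69 = 123.1 N·m counterclockwise.
Potted plant: 4.9 × 9.8 = 48.02 N down at 1.08 m → arm 4.08 m, τ = 48.02 × 4.08 = 195.9 N·m counterclockwise.
Net load moment about support B = 1832 N·m counterclockwise.
Reaction R at support A is upward at 0.625 m, arm 4.535 m → moment R × 4.535 clockwise.
For rotational equilibrium, R × 4.535 = 1832, so R = 404 N.

R_A ≈ 404 N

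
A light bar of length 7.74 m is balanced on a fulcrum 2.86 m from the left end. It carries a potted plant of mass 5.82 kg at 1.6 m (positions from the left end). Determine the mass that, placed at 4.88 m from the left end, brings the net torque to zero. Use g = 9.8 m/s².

m ≈ 3.63 kg

Taking torques about the fulcrum (at 2.86 m from the left end):
Potted plant: 5.82 × 9.8 = 57.04 N down at 1.6 m → arm 1.26 m, τ = 57.04 × 1.26 = 71.87 N·m counterclockwise.
Net moment of known loads = 71.87 N·m counterclockwise.
An unknown mass m at 4.88 m has arm 2.02 m; its moment is m·g·2.02 clockwise.
Setting net torque to zero: m × 9.8 × 2.02 = 71.87 → m = 71.87 / (9.8 × 2.02) = 3.63 kg.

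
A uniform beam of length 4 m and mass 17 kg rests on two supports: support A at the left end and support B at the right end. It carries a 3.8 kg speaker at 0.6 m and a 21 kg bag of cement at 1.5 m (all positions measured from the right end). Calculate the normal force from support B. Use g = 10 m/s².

R_B ≈ 249 N

About support A:
Beam weight: 17 × 10 = 170 N down at 2 m → arm 2 m, τ = 170 × 2 = 340 N·m clockwise.
Speaker: 3.8 × 10 = 38 N down at 0.6 m → arm 3.4 m, τ = 38 × 3.4 = 129.2 N·m clockwise.
Bag of cement: 21 × 10 = 210 N down at 1.5 m → arm 2.5 m, τ = 210 × 2.5 = 525 N·m clockwise.
Net load moment about support A = 994.2 N·m clockwise.
Reaction R at support B is upward at 0 m, arm 4 m → moment R × 4 counterclockwise.
Balancing moments: R × 4 = 994.2, giving R = 249 N.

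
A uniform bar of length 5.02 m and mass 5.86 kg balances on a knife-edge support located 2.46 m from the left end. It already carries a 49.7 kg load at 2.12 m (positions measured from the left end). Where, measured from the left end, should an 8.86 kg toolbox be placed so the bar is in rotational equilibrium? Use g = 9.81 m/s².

x ≈ 4.33 m from the left end

Take moments about the knife-edge support (at 2.46 m from the left end).
Beam weight: 5.86 × 9.81 = 57.49 N down at 2.51 m → arm 0.05 m, τ = 57.49 × 0.05 = 2.875 N·m clockwise.
Load: 49.7 × 9.81 = 487.6 N down at 2.12 m → arm 0.34 m, τ = 487.6 × 0.34 = 165.8 N·m counterclockwise.
Net moment of existing loads = 162.9 N·m counterclockwise.
The toolbox weighs 8.86 × 9.81 = 86.92 N and must supply an equal clockwise moment, so its lever arm about the knife-edge support is 162.9 / 86.92 = 1.87 m.
That puts it at 2.46 + 1.87 = 4.33 m from the left end.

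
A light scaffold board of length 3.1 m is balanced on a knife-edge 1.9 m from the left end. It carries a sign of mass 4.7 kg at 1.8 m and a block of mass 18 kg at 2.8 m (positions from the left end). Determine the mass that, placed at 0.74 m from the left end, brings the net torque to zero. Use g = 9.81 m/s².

m ≈ 13.6 kg

Taking torques about the knife-edge (at 1.9 m from the left end):
Sign: 4.7 × 9.81 = 46.11 N down at 1.8 m → arm 0.1 m, τ = 46.11 × 0.1 = 4.611 N·m counterclockwise.
Block: 18 × 9.81 = 176.6 N down at 2.8 m → arm 0.9 m, τ = 176.6 × 0.9 = 158.9 N·m clockwise.
Net moment of known loads = 154.3 N·m clockwise.
An unknown mass m at 0.74 m has arm 1.16 m; its moment is m·g·1.16 counterclockwise.
Balancing moments: m × 9.81 × 1.16 = 154.3, giving m = 154.3 / (9.81 × 1.16) = 13.6 kg.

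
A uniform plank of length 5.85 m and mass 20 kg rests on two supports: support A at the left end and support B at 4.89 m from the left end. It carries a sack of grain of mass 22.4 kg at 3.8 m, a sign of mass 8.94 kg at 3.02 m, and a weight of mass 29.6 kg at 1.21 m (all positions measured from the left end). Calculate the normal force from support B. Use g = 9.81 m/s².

About support A:
Beam weight: 20 × 9.81 = 196.2 N down at 2.925 m → arm 2.925 m, τ = 196.2 × 2.925 = 573.9 N·m clockwise.
Sack of grain: 22.4 × 9.81 = 219.7 N down at 3.8 m → arm 3.8 m, τ = 219.7 × 3.8 = 834.9 N·m clockwise.
Sign: 8.94 × 9.81 = 87.7 N down at 3.02 m → arm 3.02 m, τ = 87.7 × 3.02 = 264.9 N·m clockwise.
Weight: 29.6 × 9.81 = 290.4 N down at 1.21 m → arm 1.21 m, τ = 290.4 × 1.21 = 351.4 N·m clockwise.
Net load moment about support A = 2025 N·m clockwise.
Reaction R at support B is upward at 4.89 m, arm 4.89 m → moment R × 4.89 counterclockwise.
Setting net torque to zero: R × 4.89 = 2025 → R = 414 N.

R_B ≈ 414 N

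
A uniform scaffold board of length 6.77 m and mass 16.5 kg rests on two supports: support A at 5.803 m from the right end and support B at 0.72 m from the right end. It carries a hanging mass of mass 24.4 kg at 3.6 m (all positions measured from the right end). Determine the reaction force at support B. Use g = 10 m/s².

R_B ≈ 184 N

Sum moments about support A (its reaction then has zero moment arm).
Beam weight: 16.5 × 10 = 165 N down at 3.385 m → arm 2.418 m, τ = 165 × 2.418 = 399 N·m clockwise.
Hanging mass: 24.4 × 10 = 244 N down at 3.6 m → arm 2.203 m, τ = 244 × 2.203 = 537.5 N·m clockwise.
Net load moment about support A = 936.5 N·m clockwise.
Reaction R at support B is upward at 0.72 m, arm 5.083 m → moment R × 5.083 counterclockwise.
Στ = 0 ⇒ R × 5.083 = 936.5 ⇒ R = 184 N.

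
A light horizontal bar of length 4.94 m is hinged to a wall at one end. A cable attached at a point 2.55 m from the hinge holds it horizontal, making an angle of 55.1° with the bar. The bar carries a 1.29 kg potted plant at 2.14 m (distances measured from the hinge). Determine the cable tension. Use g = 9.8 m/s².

Sum moments about the hinge (the unknown hinge reaction has zero arm there).
Potted plant: 1.29 × 9.8 = 12.64 N down at 2.14 m → arm 2.14 m, τ = 12.64 × 2.14 = 27.05 N·m clockwise.
Total clockwise load moment = 27.05 N·m.
The cable tension T acts at 2.55 m; only its component perpendicular to the bar, T sinθ, produces torque. sin 55.1° = 0.8202.
For rotational equilibrium, T × 2.55 × 0.8202 = 27.05, so T = 27.05 / 2.092 = 12.9 N.

T ≈ 12.9 N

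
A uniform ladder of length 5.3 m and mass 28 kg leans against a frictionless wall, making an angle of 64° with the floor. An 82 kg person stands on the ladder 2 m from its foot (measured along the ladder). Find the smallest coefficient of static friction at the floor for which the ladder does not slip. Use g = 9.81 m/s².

Choose the foot of the ladder as the axis so the floor normal and friction both act there and drop out.
Ladder weight 28×9.81 = 274.7 N acts at 2.65 m along the ladder; its horizontal arm is 2.65·cos64° = 1.162 m → τ = 319.2 N·m clockwise.
Person: 82×9.81 = 804.4 N at 2 m → arm 0.8767 m → τ = 705.2 N·m clockwise.
Wall normal N acts horizontally at the top; its moment arm is the height L sinθ = 5.3·sin64° = 4.764 m, counterclockwise.
For rotational equilibrium, N × 4.764 = 1024, so N = 214.9 N.
ΣFx = 0 ⇒ f = N_wall = 214.9 N. ΣFy = 0 ⇒ N_floor = 1079 N.
μ_min = f / N_floor = 214.9 / 1079 = 0.199.

μ_min ≈ 0.199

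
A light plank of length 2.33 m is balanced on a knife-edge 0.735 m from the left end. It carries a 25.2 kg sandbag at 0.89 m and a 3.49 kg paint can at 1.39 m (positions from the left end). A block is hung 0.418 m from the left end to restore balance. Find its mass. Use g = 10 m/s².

m ≈ 19.5 kg

Take moments about the knife-edge (at 0.735 m from the left end).
Sandbag: 25.2 × 10 = 252 N down at 0.89 m → arm 0.155 m, τ = 252 × 0.155 = 39.06 N·m clockwise.
Paint can: 3.49 × 10 = 34.9 N down at 1.39 m → arm 0.655 m, τ = 34.9 × 0.655 = 22.86 N·m clockwise.
Net moment of known loads = 61.92 N·m clockwise.
An unknown mass m at 0.418 m has arm 0.317 m; its moment is m·g·0.317 counterclockwise.
Setting net torque to zero: m × 10 × 0.317 = 61.92 → m = 61.92 / (10 × 0.317) = 19.5 kg.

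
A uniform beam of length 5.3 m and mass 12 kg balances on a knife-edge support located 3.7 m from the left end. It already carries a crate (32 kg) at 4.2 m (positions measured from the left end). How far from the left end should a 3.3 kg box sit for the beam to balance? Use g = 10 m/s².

Taking torques about the knife-edge support (at 3.7 m from the left end):
Beam weight: 12 × 10 = 120 N down at 2.65 m → arm 1.05 m, τ = 120 × 1.05 = 126 N·m counterclockwise.
Crate: 32 × 10 = 320 N down at 4.2 m → arm 0.5 m, τ = 320 × 0.5 = 160 N·m clockwise.
Net moment of existing loads = 34 N·m clockwise.
The box weighs 3.3 × 10 = 33 N and must supply an equal counterclockwise moment, so its lever arm about the knife-edge support is 34 / 33 = 1.03 m.
That puts it at 3.7 − 1.03 = 2.67 m from the left end.

x ≈ 2.67 m from the left end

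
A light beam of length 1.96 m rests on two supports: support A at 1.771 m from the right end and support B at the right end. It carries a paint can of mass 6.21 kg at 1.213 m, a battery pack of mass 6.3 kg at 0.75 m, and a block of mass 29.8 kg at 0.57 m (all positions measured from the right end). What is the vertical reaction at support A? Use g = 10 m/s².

R_A ≈ 165 N

Choose support B as the axis so its reaction then has zero moment arm.
Paint can: 6.21 × 10 = 62.1 N down at 1.213 m → arm 1.213 m, τ = 62.1 × 1.213 = 75.33 N·m counterclockwise.
Battery pack: 6.3 × 10 = 63 N down at 0.75 m → arm 0.75 m, τ = 63 × 0.75 = 47.25 N·m counterclockwise.
Block: 29.8 × 10 = 298 N down at 0.57 m → arm 0.57 m, τ = 298 × 0.57 = 169.9 N·m counterclockwise.
Net load moment about support B = 292.5 N·m counterclockwise.
Reaction R at support A is upward at 1.771 m, arm 1.771 m → moment R × 1.771 clockwise.
Balancing moments: R × 1.771 = 292.5, giving R = 165 N.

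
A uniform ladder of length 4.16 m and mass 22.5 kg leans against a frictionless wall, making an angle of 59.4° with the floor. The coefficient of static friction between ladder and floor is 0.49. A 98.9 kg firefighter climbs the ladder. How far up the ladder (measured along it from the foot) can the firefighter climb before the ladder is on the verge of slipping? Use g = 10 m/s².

Sum moments about the foot of the ladder (the floor normal and friction both act there and drop out).
Ladder weight 22.5×10 = 225 N acts at 2.08 m along the ladder; its horizontal arm is 2.08·cos59.4° = 1.059 m → τ = 238.3 N·m clockwise.
Firefighter weight 98.9×10 = 989 N at distance d → arm d·cos59.4° → τ = 989·d·0.509 clockwise.
Wall normal N at the top has arm L sinθ = 3.581 m counterclockwise, so Στ = 0 gives N·3.581 = 238.3 + 503.4·d.
ΣFy = 0 ⇒ N_floor = 1214 N, so the maximum friction is μ_s·N_floor = 0.49×1214 = 594.9 N. ΣFx = 0 ⇒ N_wall = f, so at the slipping point N = 594.9 N.
Substituting: 594.9×3.581 = 238.3 + 503.4·d ⇒ d = (2130 − 238.3) / 503.4 = 3.76 m.

d ≈ 3.76 m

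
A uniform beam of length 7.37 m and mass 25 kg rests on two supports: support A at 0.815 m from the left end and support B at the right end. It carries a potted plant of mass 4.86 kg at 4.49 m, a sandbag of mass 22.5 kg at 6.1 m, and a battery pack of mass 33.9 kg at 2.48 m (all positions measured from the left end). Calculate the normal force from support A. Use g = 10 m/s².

About support B:
Beam weight: 25 × 10 = 250 N down at 3.685 m → arm 3.685 m, τ = 250 × 3.685 = 921.2 N·m counterclockwise.
Potted plant: 4.86 × 10 = 48.6 N down at 4.49 m → arm 2.88 m, τ = 48.6 × 2.88 = 140 N·m counterclockwise.
Sandbag: 22.5 × 10 = 225 N down at 6.1 m → arm 1.27 m, τ = 225 × 1.27 = 285.8 N·m counterclockwise.
Battery pack: 33.9 × 10 = 339 N down at 2.48 m → arm 4.89 m, τ = 339 × 4.89 = 1658 N·m counterclockwise.
Net load moment about support B = 3005 N·m counterclockwise.
Reaction R at support A is upward at 0.815 m, arm 6.555 m → moment R × 6.555 clockwise.
Balancing moments: R × 6.555 = 3005, giving R = 458 N.

R_A ≈ 458 N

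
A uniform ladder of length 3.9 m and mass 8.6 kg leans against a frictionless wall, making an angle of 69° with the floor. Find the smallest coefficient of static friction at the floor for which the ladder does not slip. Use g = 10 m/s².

Taking torques about the foot of the ladder:
Ladder weight 8.6×10 = 86 N acts at 1.95 m along the ladder; its horizontal arm is 1.95·cos69° = 0.6988 m → τ = 60.1 N·m clockwise.
Wall normal N acts horizontally at the top; its moment arm is the height L sinθ = 3.9·sin69° = 3.641 m, counterclockwise.
Στ = 0 ⇒ N × 3.641 = 60.1 ⇒ N = 16.51 N.
ΣFx = 0 ⇒ f = N_wall = 16.51 N. ΣFy = 0 ⇒ N_floor = 86 N.
μ_min = f / N_floor = 16.51 / 86 = 0.192.

μ_min ≈ 0.192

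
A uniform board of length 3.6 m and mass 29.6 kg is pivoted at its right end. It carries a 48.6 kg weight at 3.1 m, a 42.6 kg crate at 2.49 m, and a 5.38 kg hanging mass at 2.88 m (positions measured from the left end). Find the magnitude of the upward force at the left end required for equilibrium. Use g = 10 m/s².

F ≈ 358 N

About the right end:
Beam weight: 29.6 × 10 = 296 N down at 1.8 m → arm 1.8 m, τ = 296 × 1.8 = 532.8 N·m counterclockwise.
Weight: 48.6 × 10 = 486 N down at 3.1 m → arm 0.5 m, τ = 486 × 0.5 = 243 N·m counterclockwise.
Crate: 42.6 × 10 = 426 N down at 2.49 m → arm 1.11 m, τ = 426 × 1.11 = 472.9 N·m counterclockwise.
Hanging mass: 5.38 × 10 = 53.8 N down at 2.88 m → arm 0.72 m, τ = 53.8 × 0.72 = 38.74 N·m counterclockwise.
Net moment of the loads = 1287 N·m counterclockwise.
The upward force F acts at the left end, arm 3.6 m, giving F × 3.6 clockwise.
Setting net torque to zero: F × 3.6 = 1287 → F = 1287 / 3.6 = 358 N.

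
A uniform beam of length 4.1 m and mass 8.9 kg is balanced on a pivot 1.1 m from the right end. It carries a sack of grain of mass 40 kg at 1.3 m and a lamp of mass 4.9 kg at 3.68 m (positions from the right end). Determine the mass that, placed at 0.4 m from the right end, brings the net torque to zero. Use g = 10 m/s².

Choose the pivot (at 1.1 m from the right end) as the axis so the support reaction has zero arm there.
Beam weight: 8.9 × 10 = 89 N down at 2.05 m → arm 0.95 m, τ = 89 × 0.95 = 84.55 N·m counterclockwise.
Sack of grain: 40 × 10 = 400 N down at 1.3 m → arm 0.2 m, τ = 400 × 0.2 = 80 N·m counterclockwise.
Lamp: 4.9 × 10 = 49 N down at 3.68 m → arm 2.58 m, τ = 49 × 2.58 = 126.4 N·m counterclockwise.
Net moment of known loads = 291 N·m counterclockwise.
An unknown mass m at 0.4 m has arm 0.7 m; its moment is m·g·0.7 clockwise.
Setting net torque to zero: m × 10 × 0.7 = 291 → m = 291 / (10 × 0.7) = 41.6 kg.

m ≈ 41.6 kg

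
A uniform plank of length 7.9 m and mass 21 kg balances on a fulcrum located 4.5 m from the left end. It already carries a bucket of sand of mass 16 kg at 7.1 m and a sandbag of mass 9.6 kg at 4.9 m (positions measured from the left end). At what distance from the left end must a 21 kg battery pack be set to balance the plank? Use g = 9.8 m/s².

Choose the fulcrum (at 4.5 m from the left end) as the axis so the support reaction has zero arm there.
Beam weight: 21 × 9.8 = 205.8 N down at 3.95 m → arm 0.55 m, τ = 205.8 × 0.55 = 113.2 N·m counterclockwise.
Bucket of sand: 16 × 9.8 = 156.8 N down at 7.1 m → arm 2.6 m, τ = 156.8 × 2.6 = 407.7 N·m clockwise.
Sandbag: 9.6 × 9.8 = 94.08 N down at 4.9 m → arm 0.4 m, τ = 94.08 × 0.4 = 37.63 N·m clockwise.
Net moment of existing loads = 332.1 N·m clockwise.
The battery pack weighs 21 × 9.8 = 205.8 N and must supply an equal counterclockwise moment, so its lever arm about the fulcrum is 332.1 / 205.8 = 1.61 m.
That puts it at 4.5 − 1.61 = 2.89 m from the left end.

x ≈ 2.89 m from the left end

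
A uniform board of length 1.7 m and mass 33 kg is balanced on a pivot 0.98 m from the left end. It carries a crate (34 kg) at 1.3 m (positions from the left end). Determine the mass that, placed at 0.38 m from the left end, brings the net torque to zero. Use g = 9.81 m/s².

m ≈ 11 kg

Taking torques about the pivot (at 0.98 m from the left end):
Beam weight: 33 × 9.81 = 323.7 N down at 0.85 m → arm 0.13 m, τ = 323.7 × 0.13 = 42.08 N·m counterclockwise.
Crate: 34 × 9.81 = 333.5 N down at 1.3 m → arm 0.32 m, τ = 333.5 × 0.32 = 106.7 N·m clockwise.
Net moment of known loads = 64.62 N·m clockwise.
An unknown mass m at 0.38 m has arm 0.6 m; its moment is m·g·0.6 counterclockwise.
Setting net torque to zero: m × 9.81 × 0.6 = 64.62 → m = 64.62 / (9.81 × 0.6) = 11 kg.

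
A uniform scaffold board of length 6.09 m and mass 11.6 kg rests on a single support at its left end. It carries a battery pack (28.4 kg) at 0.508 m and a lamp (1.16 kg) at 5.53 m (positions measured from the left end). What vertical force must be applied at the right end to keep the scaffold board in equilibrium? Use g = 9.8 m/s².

Taking torques about the left end:
Beam weight: 11.6 × 9.8 = 113.7 N down at 3.045 m → arm 3.045 m, τ = 113.7 × 3.045 = 346.2 N·m clockwise.
Battery pack: 28.4 × 9.8 = 278.3 N down at 0.508 m → arm 0.508 m, τ = 278.3 × 0.508 = 141.4 N·m clockwise.
Lamp: 1.16 × 9.8 = 11.37 N down at 5.53 m → arm 5.53 m, τ = 11.37 × 5.53 = 62.88 N·m clockwise.
Net moment of the loads = 550.5 N·m clockwise.
The upward force F acts at the right end, arm 6.09 m, giving F × 6.09 counterclockwise.
Στ = 0 ⇒ F × 6.09 = 550.5 ⇒ F = 550.5 / 6.09 = 90.4 N.

F ≈ 90.4 N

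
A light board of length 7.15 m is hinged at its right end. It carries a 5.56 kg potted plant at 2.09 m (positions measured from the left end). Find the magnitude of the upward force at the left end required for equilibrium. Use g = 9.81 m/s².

F ≈ 38.6 N

About the right end:
Potted plant: 5.56 × 9.81 = 54.54 N down at 2.09 m → arm 5.06 m, τ = 54.54 × 5.06 = 276 N·m counterclockwise.
Net moment of the loads = 276 N·m counterclockwise.
The upward force F acts at the left end, arm 7.15 m, giving F × 7.15 clockwise.
Setting net torque to zero: F × 7.15 = 276 → F = 276 / 7.15 = 38.6 N.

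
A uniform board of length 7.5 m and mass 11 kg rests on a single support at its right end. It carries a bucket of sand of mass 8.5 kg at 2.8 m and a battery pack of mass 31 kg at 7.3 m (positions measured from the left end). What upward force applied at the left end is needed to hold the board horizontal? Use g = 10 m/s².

Take moments about the right end.
Beam weight: 11 × 10 = 110 N down at 3.75 m → arm 3.75 m, τ = 110 × 3.75 = 412.5 N·m counterclockwise.
Bucket of sand: 8.5 × 10 = 85 N down at 2.8 m → arm 4.7 m, τ = 85 × 4.7 = 399.5 N·m counterclockwise.
Battery pack: 31 × 10 = 310 N down at 7.3 m → arm 0.2 m, τ = 310 × 0.2 = 62 N·m counterclockwise.
Net moment of the loads = 874 N·m counterclockwise.
The upward force F acts at the left end, arm 7.5 m, giving F × 7.5 clockwise.
Setting net torque to zero: F × 7.5 = 874 → F = 874 / 7.5 = 117 N.

F ≈ 117 N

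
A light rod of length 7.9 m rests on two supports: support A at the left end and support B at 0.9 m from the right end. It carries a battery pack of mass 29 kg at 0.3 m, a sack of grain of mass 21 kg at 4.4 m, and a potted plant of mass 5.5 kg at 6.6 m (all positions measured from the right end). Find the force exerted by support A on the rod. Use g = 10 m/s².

Take moments about support B.
Battery pack: 29 × 10 = 290 N down at 0.3 m → arm 0.6 m, τ = 290 × 0.6 = 174 N·m clockwise.
Sack of grain: 21 × 10 = 210 N down at 4.4 m → arm 3.5 m, τ = 210 × 3.5 = 735 N·m counterclockwise.
Potted plant: 5.5 × 10 = 55 N down at 6.6 m → arm 5.7 m, τ = 55 × 5.7 = 313.5 N·m counterclockwise.
Net load moment about support B = 874.5 N·m counterclockwise.
Reaction R at support A is upward at 7.9 m, arm 7 m → moment R × 7 clockwise.
For rotational equilibrium, R × 7 = 874.5, so R = 125 N.

R_A ≈ 125 N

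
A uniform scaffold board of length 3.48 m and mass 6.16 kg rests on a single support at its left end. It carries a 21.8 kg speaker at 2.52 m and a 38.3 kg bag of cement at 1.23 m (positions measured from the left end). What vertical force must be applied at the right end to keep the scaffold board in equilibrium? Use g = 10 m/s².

Sum moments about the left end (the unknown pivot reaction has zero arm there).
Beam weight: 6.16 × 10 = 61.6 N down at 1.74 m → arm 1.74 m, τ = 61.6 × 1.74 = 107.2 N·m clockwise.
Speaker: 21.8 × 10 = 218 N down at 2.52 m → arm 2.52 m, τ = 218 × 2.52 = 549.4 N·m clockwise.
Bag of cement: 38.3 × 10 = 383 N down at 1.23 m → arm 1.23 m, τ = 383 × 1.23 = 471.1 N·m clockwise.
Net moment of the loads = 1128 N·m clockwise.
The upward force F acts at the right end, arm 3.48 m, giving F × 3.48 counterclockwise.
Balancing moments: F × 3.48 = 1128, giving F = 1128 / 3.48 = 324 N.

F ≈ 324 N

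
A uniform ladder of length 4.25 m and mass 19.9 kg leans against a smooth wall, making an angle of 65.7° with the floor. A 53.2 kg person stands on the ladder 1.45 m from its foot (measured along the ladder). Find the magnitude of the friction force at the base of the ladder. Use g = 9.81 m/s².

f ≈ 124 N

Choose the foot of the ladder as the axis so the floor normal and friction both act there and drop out.
Ladder weight 19.9×9.81 = 195.2 N acts at 2.125 m along the ladder; its horizontal arm is 2.125·cos65.7° = 0.8745 m → τ = 170.7 N·m clockwise.
Person: 53.2×9.81 = 521.9 N at 1.45 m → arm 0.5967 m → τ = 311.4 N·m clockwise.
Wall normal N acts horizontally at the top; its moment arm is the height L sinθ = 4.25·sin65.7° = 3.873 m, counterclockwise.
Στ = 0 ⇒ N × 3.873 = 482.1 ⇒ N = 124 N.
ΣFx = 0: friction at the foot balances the wall's push, so f = N_wall = 124 N.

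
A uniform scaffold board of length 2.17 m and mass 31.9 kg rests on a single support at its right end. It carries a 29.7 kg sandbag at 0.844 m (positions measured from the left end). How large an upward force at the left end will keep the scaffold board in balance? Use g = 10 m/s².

About the right end:
Beam weight: 31.9 × 10 = 319 N down at 1.085 m → arm 1.085 m, τ = 319 × 1.085 = 346.1 N·m counterclockwise.
Sandbag: 29.7 × 10 = 297 N down at 0.844 m → arm 1.326 m, τ = 297 × 1.326 = 393.8 N·m counterclockwise.
Net moment of the loads = 739.9 N·m counterclockwise.
The upward force F acts at the left end, arm 2.17 m, giving F × 2.17 clockwise.
Balancing moments: F × 2.17 = 739.9, giving F = 739.9 / 2.17 = 341 N.

F ≈ 341 N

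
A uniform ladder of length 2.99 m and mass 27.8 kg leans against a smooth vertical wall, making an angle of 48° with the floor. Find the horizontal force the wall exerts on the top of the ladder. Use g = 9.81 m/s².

Sum moments about the foot of the ladder (the floor normal and friction both act there and drop out).
Ladder weight 27.8×9.81 = 272.7 N acts at 1.495 m along the ladder; its horizontal arm is 1.495·cos48° = 1 m → τ = 272.7 N·m clockwise.
Wall normal N acts horizontally at the top; its moment arm is the height L sinθ = 2.99·sin48° = 2.222 m, counterclockwise.
Balancing moments: N × 2.222 = 272.7, giving N = 123 N.

N_wall ≈ 123 N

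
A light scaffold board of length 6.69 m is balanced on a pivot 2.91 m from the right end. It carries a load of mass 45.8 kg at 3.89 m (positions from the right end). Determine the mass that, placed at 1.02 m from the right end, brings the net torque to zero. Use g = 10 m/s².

m ≈ 23.7 kg

Sum moments about the pivot (at 2.91 m from the right end) (the support reaction has zero arm there).
Load: 45.8 × 10 = 458 N down at 3.89 m → arm 0.98 m, τ = 458 × 0.98 = 448.8 N·m counterclockwise.
Net moment of known loads = 448.8 N·m counterclockwise.
An unknown mass m at 1.02 m has arm 1.89 m; its moment is m·g·1.89 clockwise.
Balancing moments: m × 10 × 1.89 = 448.8, giving m = 448.8 / (10 × 1.89) = 23.7 kg.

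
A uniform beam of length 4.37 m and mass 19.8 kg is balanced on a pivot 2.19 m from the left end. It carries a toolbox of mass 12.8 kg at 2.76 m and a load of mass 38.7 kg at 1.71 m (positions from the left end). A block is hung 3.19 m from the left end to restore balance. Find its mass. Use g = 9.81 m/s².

Choose the pivot (at 2.19 m from the left end) as the axis so the support reaction has zero arm there.
Beam weight: 19.8 × 9.81 = 194.2 N down at 2.185 m → arm 0.005 m, τ = 194.2 × 0.005 = 0.971 N·m counterclockwise.
Toolbox: 12.8 × 9.81 = 125.6 N down at 2.76 m → arm 0.57 m, τ = 125.6 × 0.57 = 71.59 N·m clockwise.
Load: 38.7 × 9.81 = 379.6 N down at 1.71 m → arm 0.48 m, τ = 379.6 × 0.48 = 182.2 N·m counterclockwise.
Net moment of known loads = 111.6 N·m counterclockwise.
An unknown mass m at 3.19 m has arm 1 m; its moment is m·g·1 clockwise.
For rotational equilibrium, m × 9.81 × 1 = 111.6, so m = 111.6 / (9.81 × 1) = 11.4 kg.

m ≈ 11.4 kg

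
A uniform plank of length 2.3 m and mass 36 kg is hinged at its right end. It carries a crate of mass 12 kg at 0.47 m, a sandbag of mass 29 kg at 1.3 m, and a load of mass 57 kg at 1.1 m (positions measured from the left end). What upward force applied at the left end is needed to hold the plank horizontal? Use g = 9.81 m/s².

Taking torques about the right end:
Beam weight: 36 × 9.81 = 353.2 N down at 1.15 m → arm 1.15 m, τ = 353.2 × 1.15 = 406.2 N·m counterclockwise.
Crate: 12 × 9.81 = 117.7 N down at 0.47 m → arm 1.83 m, τ = 117.7 × 1.83 = 215.4 N·m counterclockwise.
Sandbag: 29 × 9.81 = 284.5 N down at 1.3 m → arm 1 m, τ = 284.5 × 1 = 284.5 N·m counterclockwise.
Load: 57 × 9.81 = 559.2 N down at 1.1 m → arm 1.2 m, τ = 559.2 × 1.2 = 671 N·m counterclockwise.
Net moment of the loads = 1577 N·m counterclockwise.
The upward force F acts at the left end, arm 2.3 m, giving F × 2.3 clockwise.
Balancing moments: F × 2.3 = 1577, giving F = 1577 / 2.3 = 686 N.

F ≈ 686 N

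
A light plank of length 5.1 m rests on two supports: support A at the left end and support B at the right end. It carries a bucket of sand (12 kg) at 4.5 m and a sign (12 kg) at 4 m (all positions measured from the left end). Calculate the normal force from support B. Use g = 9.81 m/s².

About support A:
Bucket of sand: 12 × 9.81 = 117.7 N down at 4.5 m → arm 4.5 m, τ = 117.7 × 4.5 = 529.6 N·m clockwise.
Sign: 12 × 9.81 = 117.7 N down at 4 m → arm 4 m, τ = 117.7 × 4 = 470.8 N·m clockwise.
Net load moment about support A = 1000 N·m clockwise.
Reaction R at support B is upward at 5.1 m, arm 5.1 m → moment R × 5.1 counterclockwise.
Setting net torque to zero: R × 5.1 = 1000 → R = 196 N.

R_B ≈ 196 N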